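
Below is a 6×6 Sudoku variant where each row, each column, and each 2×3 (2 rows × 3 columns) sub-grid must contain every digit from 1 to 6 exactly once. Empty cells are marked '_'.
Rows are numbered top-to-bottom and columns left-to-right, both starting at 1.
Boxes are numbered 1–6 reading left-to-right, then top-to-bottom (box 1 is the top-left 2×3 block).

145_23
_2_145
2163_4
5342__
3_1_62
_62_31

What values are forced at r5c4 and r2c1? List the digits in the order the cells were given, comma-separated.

4,6

For r5c4:
  Consider where 4 can go in row 5.
  r5c2 is out (column 2 already has a 4).
  So the only cell in row 5 that can hold 4 is r5c4.
  So r5c4 = 4.
For r2c1:
  Row 2 already contains {1, 2, 4, 5}.
  Column 1 already contains {1, 2, 3, 5}.
  Its 2×3 block (box 1) already contains {1, 2, 4, 5}.
  The only value from 1–6 not eliminated is 6, so r2c1 = 6.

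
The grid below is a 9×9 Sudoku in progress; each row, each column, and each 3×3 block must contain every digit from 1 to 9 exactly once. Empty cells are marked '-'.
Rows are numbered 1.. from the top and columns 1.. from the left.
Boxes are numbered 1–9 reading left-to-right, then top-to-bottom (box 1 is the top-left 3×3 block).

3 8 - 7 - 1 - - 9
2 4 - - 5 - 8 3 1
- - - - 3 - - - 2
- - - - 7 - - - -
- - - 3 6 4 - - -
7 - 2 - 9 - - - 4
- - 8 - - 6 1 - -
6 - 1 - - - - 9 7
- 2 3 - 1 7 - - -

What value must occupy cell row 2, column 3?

Cell row 2, column 3 itself could take any of {6, 7, 9} by direct elimination.
Consider where 7 can go in row 2.
row 2, column 4 is out (column 4 already has a 7).
row 2, column 6 is out (column 6 already has a 7).
So the only cell in row 2 that can hold 7 is row 2, column 3.
Therefore row 2, column 3 = 7.

7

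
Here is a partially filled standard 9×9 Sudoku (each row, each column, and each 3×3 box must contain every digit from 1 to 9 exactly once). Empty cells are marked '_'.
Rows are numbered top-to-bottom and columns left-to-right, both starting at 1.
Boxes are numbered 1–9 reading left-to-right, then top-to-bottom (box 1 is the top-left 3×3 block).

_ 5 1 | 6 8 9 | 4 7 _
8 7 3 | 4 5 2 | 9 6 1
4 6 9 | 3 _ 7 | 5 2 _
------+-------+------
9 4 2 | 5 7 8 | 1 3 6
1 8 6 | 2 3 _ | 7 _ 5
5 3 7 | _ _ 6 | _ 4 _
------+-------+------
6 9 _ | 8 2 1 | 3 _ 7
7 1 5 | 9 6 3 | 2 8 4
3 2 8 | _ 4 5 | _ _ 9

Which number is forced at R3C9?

Row 3 already contains {2, 3, 4, 5, 6, 7, 9}.
Column 9 already contains {1, 4, 5, 6, 7, 9}.
Its 3×3 block (box 3) already contains {1, 2, 4, 5, 6, 7, 9}.
The only value from 1–9 not eliminated is 8, so R3C9 = 8.

8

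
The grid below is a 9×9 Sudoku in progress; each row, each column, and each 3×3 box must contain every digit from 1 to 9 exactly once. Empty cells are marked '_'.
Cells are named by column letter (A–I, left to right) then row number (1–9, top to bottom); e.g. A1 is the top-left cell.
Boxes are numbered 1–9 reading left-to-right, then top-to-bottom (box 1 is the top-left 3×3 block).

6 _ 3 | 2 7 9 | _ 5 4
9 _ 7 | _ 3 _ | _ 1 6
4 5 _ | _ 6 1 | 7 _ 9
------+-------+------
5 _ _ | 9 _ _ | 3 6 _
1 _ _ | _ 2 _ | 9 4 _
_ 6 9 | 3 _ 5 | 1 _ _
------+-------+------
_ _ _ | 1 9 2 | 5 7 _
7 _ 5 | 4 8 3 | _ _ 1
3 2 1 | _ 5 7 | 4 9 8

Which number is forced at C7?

Cell C7 itself could take any of {4, 6, 8} by direct elimination.
Consider where 6 can go in row 7.
A7 is out (column A already has a 6).
B7 is out (column B already has a 6).
I7 is out (column I already has a 6).
So the only cell in row 7 that can hold 6 is C7.
Therefore C7 = 6.

6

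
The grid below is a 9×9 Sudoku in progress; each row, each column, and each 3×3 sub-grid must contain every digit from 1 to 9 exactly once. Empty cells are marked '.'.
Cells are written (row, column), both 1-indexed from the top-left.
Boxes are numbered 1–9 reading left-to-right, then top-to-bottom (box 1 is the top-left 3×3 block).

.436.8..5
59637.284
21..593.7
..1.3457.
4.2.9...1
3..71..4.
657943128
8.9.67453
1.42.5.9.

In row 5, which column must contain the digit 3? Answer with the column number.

Consider where 3 can go in row 5.
(5,2) is out (box 4 already has a 3).
(5,4) is out (column 4 already has a 3).
(5,6) is out (column 6 already has a 3).
(5,7) is out (column 7 already has a 3).
So the only cell in row 5 that can hold 3 is (5,8).
That is column 8.

8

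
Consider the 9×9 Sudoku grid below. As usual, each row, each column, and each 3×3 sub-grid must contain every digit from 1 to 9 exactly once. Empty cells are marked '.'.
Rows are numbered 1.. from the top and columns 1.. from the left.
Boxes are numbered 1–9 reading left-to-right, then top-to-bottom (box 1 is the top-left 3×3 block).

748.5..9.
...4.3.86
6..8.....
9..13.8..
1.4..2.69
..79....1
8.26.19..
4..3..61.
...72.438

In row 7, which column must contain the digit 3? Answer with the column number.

2

Consider where 3 can go in row 7.
row 7, column 5 is out (column 5 already has a 3).
row 7, column 8 is out (column 8 already has a 3).
row 7, column 9 is out (box 9 already has a 3).
So the only cell in row 7 that can hold 3 is row 7, column 2.
That is column 2.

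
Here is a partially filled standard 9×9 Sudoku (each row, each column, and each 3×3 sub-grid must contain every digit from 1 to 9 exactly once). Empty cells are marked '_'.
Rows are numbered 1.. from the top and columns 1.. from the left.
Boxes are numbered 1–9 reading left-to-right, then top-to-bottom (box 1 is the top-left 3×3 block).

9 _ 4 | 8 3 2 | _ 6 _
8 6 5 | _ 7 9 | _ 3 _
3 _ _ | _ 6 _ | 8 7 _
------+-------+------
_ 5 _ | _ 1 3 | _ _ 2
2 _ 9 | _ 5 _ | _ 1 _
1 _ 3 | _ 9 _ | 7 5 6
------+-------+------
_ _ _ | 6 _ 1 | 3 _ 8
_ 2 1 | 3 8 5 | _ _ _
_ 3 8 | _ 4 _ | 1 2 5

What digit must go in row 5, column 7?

Row 5 already contains {1, 2, 5, 9}.
Column 7 already contains {1, 3, 7, 8}.
Its 3×3 block (box 6) already contains {1, 2, 5, 6, 7}.
The only value from 1–9 not eliminated is 4, so row 5, column 7 = 4.

4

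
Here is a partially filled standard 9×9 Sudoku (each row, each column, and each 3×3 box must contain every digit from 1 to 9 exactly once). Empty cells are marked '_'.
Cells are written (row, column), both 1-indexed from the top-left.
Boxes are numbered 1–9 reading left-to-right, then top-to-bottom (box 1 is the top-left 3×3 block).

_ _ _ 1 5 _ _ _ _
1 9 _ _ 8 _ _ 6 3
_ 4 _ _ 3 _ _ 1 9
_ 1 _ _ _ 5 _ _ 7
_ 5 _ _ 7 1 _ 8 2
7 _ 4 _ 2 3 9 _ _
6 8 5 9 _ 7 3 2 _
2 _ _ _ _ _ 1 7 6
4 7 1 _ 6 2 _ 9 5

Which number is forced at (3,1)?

5

Cell (3,1) itself could take any of {5, 8} by direct elimination.
Consider where 5 can go in column 1.
(1,1) is out (row 1 already has a 5).
(4,1) is out (row 4 already has a 5).
(5,1) is out (row 5 already has a 5).
So the only cell in column 1 that can hold 5 is (3,1).
Therefore (3,1) = 5.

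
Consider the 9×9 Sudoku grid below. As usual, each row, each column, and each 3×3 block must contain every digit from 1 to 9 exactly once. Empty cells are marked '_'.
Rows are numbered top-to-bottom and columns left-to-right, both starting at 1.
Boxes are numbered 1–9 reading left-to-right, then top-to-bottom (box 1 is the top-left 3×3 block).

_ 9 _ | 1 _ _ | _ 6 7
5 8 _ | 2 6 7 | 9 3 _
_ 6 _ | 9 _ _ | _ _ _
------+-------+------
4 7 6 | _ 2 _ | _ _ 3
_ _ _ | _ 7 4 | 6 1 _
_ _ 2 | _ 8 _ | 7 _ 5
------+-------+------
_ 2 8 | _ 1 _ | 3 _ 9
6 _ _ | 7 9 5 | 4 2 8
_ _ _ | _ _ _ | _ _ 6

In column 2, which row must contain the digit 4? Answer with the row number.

9

Consider where 4 can go in column 2.
R5C2 is out (row 5 already has a 4).
R6C2 is out (box 4 already has a 4).
R8C2 is out (row 8 already has a 4).
So the only cell in column 2 that can hold 4 is R9C2.
That is row 9.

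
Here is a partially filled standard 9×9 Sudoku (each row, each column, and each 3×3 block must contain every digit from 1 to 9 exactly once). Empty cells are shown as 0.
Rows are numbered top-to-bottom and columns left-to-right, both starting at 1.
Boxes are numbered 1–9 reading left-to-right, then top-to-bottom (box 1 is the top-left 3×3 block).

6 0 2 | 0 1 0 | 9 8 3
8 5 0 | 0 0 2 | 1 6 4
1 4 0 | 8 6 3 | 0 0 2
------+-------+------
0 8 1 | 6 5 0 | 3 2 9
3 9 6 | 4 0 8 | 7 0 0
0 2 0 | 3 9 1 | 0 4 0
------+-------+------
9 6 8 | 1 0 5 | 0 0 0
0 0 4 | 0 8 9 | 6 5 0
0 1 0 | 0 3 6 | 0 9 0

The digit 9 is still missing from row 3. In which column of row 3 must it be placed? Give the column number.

Consider where 9 can go in row 3.
r3c7 is out (column 7 already has a 9).
r3c8 is out (column 8 already has a 9).
So the only cell in row 3 that can hold 9 is r3c3.
That is column 3.

3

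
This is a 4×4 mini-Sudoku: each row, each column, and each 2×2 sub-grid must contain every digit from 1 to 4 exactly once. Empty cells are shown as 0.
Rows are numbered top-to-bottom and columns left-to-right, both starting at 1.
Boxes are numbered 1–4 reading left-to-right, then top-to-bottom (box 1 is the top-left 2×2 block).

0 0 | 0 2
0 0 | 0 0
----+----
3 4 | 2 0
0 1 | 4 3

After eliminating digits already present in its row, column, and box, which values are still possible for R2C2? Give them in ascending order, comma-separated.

2,3

Row 2 already contains {}.
Column 2 already contains {1, 4}.
Its 2×2 block (box 1) already contains {}.
Removing those from 1–4 leaves {2, 3} as the candidates for R2C2.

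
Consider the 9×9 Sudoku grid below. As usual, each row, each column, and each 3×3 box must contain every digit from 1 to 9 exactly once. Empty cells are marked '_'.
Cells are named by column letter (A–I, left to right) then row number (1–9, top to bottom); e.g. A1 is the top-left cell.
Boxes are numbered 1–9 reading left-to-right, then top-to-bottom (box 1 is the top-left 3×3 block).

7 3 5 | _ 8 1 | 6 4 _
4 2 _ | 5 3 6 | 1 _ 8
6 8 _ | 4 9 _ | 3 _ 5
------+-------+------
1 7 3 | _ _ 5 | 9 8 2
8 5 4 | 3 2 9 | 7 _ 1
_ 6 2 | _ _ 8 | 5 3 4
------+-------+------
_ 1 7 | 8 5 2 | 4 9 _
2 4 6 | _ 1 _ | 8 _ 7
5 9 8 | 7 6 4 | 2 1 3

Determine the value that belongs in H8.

5

Row 8 already contains {1, 2, 4, 6, 7, 8}.
Column H already contains {1, 3, 4, 8, 9}.
Its 3×3 block (box 9) already contains {1, 2, 3, 4, 7, 8, 9}.
The only value from 1–9 not eliminated is 5, so H8 = 5.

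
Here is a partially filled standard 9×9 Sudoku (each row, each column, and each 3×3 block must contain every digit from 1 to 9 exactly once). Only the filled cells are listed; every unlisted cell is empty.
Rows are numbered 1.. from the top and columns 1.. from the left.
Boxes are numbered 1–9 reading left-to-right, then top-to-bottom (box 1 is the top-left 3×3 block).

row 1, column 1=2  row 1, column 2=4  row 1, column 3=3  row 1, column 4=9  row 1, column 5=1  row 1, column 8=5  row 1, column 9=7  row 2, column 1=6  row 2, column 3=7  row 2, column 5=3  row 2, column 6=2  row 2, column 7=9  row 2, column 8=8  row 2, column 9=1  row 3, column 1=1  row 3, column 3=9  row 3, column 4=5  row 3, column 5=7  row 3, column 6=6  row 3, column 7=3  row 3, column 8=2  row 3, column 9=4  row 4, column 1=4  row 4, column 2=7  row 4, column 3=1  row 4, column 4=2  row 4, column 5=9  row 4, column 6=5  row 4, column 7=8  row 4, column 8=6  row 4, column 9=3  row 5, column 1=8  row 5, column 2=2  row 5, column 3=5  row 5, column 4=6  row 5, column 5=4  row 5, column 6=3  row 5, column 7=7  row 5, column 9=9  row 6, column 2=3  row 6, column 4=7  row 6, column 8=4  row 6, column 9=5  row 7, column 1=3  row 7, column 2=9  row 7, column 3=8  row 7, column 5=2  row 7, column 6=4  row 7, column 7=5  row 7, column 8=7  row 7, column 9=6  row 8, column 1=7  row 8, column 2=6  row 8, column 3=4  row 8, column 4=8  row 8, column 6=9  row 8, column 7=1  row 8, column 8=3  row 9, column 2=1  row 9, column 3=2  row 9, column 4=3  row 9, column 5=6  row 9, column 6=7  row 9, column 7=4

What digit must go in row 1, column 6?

Row 1 already contains {1, 2, 3, 4, 5, 7, 9}.
Column 6 already contains {2, 3, 4, 5, 6, 7, 9}.
Its 3×3 block (box 2) already contains {1, 2, 3, 5, 6, 7, 9}.
The only value from 1–9 not eliminated is 8, so row 1, column 6 = 8.

8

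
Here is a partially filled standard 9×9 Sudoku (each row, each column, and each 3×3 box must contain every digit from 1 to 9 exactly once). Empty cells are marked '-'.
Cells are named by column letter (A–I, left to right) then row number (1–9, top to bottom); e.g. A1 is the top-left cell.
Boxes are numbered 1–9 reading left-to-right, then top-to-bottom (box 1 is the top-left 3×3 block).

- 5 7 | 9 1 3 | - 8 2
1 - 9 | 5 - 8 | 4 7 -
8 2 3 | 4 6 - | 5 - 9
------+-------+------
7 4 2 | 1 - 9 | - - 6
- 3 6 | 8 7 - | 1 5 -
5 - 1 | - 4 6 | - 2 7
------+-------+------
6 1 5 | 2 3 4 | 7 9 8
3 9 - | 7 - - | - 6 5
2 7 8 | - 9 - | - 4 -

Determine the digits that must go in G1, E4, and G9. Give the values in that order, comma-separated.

6,5,3

For G1:
  Row 1 already contains {1, 2, 3, 5, 7, 8, 9}.
  Column G already contains {1, 4, 5, 7}.
  Its 3×3 block (box 3) already contains {2, 4, 5, 7, 8, 9}.
  The only value from 1–9 not eliminated is 6, so G1 = 6.
For E4:
  Row 4 already contains {1, 2, 4, 6, 7, 9}.
  Column E already contains {1, 3, 4, 6, 7, 9}.
  Its 3×3 block (box 5) already contains {1, 4, 6, 7, 8, 9}.
  The only value from 1–9 not eliminated is 5, so E4 = 5.
For G9:
  Row 9 already contains {2, 4, 7, 8, 9}.
  Column G already contains {1, 4, 5, 7}.
  Its 3×3 block (box 9) already contains {4, 5, 6, 7, 8, 9}.
  The only value from 1–9 not eliminated is 3, so G9 = 3.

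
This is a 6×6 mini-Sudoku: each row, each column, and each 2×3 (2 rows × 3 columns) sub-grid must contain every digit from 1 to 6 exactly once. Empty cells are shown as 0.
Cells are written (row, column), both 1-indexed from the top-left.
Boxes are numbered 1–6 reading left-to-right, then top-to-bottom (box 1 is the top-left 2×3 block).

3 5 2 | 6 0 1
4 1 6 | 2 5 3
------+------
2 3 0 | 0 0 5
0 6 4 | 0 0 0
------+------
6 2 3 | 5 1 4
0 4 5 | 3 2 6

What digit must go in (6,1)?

1

Row 6 already contains {2, 3, 4, 5, 6}.
Column 1 already contains {2, 3, 4, 6}.
Its 2×3 block (box 5) already contains {2, 3, 4, 5, 6}.
The only value from 1–6 not eliminated is 1, so (6,1) = 1.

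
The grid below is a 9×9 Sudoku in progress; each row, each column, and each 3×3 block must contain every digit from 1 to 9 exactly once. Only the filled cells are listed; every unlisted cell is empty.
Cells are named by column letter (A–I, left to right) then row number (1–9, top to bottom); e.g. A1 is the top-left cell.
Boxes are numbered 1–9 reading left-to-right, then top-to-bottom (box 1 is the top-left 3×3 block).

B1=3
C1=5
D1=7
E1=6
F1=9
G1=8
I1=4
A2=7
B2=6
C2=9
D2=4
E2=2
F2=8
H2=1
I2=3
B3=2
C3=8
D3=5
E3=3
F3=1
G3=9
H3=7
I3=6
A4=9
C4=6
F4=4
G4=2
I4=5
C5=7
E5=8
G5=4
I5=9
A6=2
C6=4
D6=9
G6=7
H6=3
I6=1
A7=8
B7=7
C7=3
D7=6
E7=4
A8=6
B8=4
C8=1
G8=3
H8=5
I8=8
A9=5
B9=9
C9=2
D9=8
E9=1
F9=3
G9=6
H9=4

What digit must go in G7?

Row 7 already contains {3, 4, 6, 7, 8}.
Column G already contains {2, 3, 4, 6, 7, 8, 9}.
Its 3×3 block (box 9) already contains {3, 4, 5, 6, 8}.
The only value from 1–9 not eliminated is 1, so G7 = 1.

1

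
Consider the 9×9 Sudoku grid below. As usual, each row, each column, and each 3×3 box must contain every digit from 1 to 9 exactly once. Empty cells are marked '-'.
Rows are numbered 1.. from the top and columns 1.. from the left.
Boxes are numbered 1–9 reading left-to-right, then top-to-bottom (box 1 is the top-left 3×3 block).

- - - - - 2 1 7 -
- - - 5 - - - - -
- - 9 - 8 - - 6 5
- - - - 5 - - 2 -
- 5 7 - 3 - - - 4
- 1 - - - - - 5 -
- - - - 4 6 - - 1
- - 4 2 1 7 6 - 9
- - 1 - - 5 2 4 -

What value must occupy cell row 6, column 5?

2

Cell row 6, column 5 itself could take any of {2, 6, 7, 9} by direct elimination.
Consider where 2 can go in box 5.
row 4, column 4 is out (row 4 already has a 2). row 4, column 6 is out (row 4 already has a 2). row 5, column 4 is out (column 4 already has a 2). row 5, column 6 is out (column 6 already has a 2). The remaining empty cells in box 5 are similarly blocked.
So the only cell in box 5 that can hold 2 is row 6, column 5.
Therefore row 6, column 5 = 2.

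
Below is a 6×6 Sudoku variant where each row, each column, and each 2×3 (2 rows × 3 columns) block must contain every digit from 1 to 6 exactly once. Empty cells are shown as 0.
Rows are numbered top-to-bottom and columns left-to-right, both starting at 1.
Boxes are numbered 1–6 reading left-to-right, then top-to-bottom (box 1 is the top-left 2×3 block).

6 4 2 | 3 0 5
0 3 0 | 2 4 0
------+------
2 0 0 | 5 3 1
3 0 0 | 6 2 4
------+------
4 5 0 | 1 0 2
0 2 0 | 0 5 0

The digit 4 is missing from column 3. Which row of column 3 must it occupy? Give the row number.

3

Consider where 4 can go in column 3.
R2C3 is out (row 2 already has a 4).
R4C3 is out (row 4 already has a 4).
R5C3 is out (row 5 already has a 4).
R6C3 is out (box 5 already has a 4).
So the only cell in column 3 that can hold 4 is R3C3.
That is row 3.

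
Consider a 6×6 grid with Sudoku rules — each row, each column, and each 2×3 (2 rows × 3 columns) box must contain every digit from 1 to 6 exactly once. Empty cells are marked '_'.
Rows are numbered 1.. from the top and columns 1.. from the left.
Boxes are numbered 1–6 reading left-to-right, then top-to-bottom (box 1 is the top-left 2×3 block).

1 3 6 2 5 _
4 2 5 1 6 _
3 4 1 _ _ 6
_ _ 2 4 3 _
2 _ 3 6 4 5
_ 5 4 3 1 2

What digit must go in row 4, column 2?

6

Row 4 already contains {2, 3, 4}.
Column 2 already contains {2, 3, 4, 5}.
Its 2×3 block (box 3) already contains {1, 2, 3, 4}.
The only value from 1–6 not eliminated is 6, so row 4, column 2 = 6.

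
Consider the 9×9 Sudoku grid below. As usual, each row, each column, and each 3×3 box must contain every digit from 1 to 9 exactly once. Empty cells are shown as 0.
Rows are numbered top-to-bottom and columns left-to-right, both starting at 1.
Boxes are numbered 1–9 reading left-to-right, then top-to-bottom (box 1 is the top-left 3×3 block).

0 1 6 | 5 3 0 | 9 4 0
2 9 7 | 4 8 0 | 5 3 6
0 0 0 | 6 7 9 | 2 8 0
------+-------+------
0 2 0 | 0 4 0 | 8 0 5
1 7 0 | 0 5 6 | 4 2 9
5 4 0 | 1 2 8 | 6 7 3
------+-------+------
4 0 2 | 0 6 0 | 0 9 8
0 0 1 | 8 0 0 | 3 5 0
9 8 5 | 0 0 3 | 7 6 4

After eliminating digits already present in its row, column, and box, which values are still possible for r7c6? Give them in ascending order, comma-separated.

1,5,7

Row 7 already contains {2, 4, 6, 8, 9}.
Column 6 already contains {3, 6, 8, 9}.
Its 3×3 block (box 8) already contains {3, 6, 8}.
Removing those from 1–9 leaves {1, 5, 7} as the candidates for r7c6.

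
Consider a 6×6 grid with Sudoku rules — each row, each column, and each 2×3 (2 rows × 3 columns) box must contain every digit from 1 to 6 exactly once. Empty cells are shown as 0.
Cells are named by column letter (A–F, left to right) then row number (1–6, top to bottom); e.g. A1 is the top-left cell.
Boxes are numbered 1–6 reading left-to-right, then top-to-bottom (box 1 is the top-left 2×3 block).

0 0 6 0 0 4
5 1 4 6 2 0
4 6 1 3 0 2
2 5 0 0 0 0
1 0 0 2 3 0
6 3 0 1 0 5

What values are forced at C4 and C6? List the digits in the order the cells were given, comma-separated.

3,2

For C4:
  Row 4 already contains {2, 5}.
  Column C already contains {1, 4, 6}.
  Its 2×3 block (box 3) already contains {1, 2, 4, 5, 6}.
  The only value from 1–6 not eliminated is 3, so C4 = 3.
For C6:
  Row 6 already contains {1, 3, 5, 6}.
  Column C already contains {1, 4, 6}.
  Its 2×3 block (box 5) already contains {1, 3, 6}.
  The only value from 1–6 not eliminated is 2, so C6 = 2.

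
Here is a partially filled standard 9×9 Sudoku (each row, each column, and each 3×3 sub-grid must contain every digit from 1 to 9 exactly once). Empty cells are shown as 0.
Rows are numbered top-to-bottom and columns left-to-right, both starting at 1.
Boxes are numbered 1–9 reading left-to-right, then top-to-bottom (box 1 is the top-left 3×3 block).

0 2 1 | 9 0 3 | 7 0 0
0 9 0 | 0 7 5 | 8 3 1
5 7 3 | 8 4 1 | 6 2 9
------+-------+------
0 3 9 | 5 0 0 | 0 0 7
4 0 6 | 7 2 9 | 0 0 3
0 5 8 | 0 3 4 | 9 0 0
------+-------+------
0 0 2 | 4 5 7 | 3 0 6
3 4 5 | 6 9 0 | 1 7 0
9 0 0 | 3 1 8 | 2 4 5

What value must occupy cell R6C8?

Cell R6C8 itself could take any of {1, 6} by direct elimination.
Consider where 6 can go in row 6.
R6C1 is out (box 4 already has a 6).
R6C4 is out (column 4 already has a 6).
R6C9 is out (column 9 already has a 6).
So the only cell in row 6 that can hold 6 is R6C8.
Therefore R6C8 = 6.

6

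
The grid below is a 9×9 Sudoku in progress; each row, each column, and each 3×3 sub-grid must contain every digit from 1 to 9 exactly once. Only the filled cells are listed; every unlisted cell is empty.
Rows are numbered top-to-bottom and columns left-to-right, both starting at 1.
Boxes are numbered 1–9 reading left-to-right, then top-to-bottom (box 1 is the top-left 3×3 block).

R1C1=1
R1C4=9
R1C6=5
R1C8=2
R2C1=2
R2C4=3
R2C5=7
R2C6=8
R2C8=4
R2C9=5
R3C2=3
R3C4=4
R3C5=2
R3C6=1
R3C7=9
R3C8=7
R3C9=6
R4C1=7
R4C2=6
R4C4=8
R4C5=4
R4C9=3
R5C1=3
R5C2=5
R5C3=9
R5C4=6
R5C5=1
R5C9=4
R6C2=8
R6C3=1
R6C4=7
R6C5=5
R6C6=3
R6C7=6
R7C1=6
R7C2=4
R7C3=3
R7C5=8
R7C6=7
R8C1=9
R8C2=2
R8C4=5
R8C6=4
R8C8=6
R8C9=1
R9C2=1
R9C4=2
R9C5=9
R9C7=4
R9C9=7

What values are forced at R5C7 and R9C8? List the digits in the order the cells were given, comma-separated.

For R5C7:
  Consider where 7 can go in column 7.
  R1C7 is out (box 3 already has a 7).
  R2C7 is out (row 2 already has a 7).
  R4C7 is out (row 4 already has a 7).
  R7C7 is out (row 7 already has a 7).
  R8C7 is out (box 9 already has a 7).
  So the only cell in column 7 that can hold 7 is R5C7.
  So R5C7 = 7.
For R9C8:
  Consider where 3 can go in column 8.
  R4C8 is out (row 4 already has a 3).
  R5C8 is out (row 5 already has a 3).
  R6C8 is out (row 6 already has a 3).
  R7C8 is out (row 7 already has a 3).
  So the only cell in column 8 that can hold 3 is R9C8.
  So R9C8 = 3.

7,3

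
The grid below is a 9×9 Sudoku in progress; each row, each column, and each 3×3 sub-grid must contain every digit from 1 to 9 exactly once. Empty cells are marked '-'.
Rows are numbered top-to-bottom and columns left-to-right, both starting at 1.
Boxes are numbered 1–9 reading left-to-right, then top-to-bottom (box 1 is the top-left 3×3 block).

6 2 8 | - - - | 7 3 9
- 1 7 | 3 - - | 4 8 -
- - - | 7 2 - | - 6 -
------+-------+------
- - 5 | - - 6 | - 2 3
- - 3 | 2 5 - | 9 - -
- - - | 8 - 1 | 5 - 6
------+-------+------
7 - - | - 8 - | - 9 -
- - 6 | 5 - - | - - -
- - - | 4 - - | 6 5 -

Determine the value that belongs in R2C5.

Cell R2C5 itself could take any of {6, 9} by direct elimination.
Consider where 6 can go in column 5.
R1C5 is out (row 1 already has a 6).
R4C5 is out (row 4 already has a 6).
R6C5 is out (row 6 already has a 6).
R8C5 is out (row 8 already has a 6).
R9C5 is out (row 9 already has a 6).
So the only cell in column 5 that can hold 6 is R2C5.
Therefore R2C5 = 6.

6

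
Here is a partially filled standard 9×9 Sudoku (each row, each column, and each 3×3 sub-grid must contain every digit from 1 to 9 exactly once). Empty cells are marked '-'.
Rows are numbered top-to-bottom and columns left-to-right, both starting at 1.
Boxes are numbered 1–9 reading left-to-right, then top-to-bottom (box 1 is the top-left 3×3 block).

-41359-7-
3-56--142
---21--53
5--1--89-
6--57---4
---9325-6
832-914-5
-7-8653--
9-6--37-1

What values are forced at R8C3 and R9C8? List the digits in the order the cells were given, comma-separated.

For R8C3:
  Row 8 already contains {3, 5, 6, 7, 8}.
  Column 3 already contains {1, 2, 5, 6}.
  Its 3×3 block (box 7) already contains {2, 3, 6, 7, 8, 9}.
  The only value from 1–9 not eliminated is 4, so R8C3 = 4.
For R9C8:
  Consider where 8 can go in box 9.
  R7C8 is out (row 7 already has a 8).
  R8C8 is out (row 8 already has a 8).
  R8C9 is out (row 8 already has a 8).
  So the only cell in box 9 that can hold 8 is R9C8.
  So R9C8 = 8.

4,8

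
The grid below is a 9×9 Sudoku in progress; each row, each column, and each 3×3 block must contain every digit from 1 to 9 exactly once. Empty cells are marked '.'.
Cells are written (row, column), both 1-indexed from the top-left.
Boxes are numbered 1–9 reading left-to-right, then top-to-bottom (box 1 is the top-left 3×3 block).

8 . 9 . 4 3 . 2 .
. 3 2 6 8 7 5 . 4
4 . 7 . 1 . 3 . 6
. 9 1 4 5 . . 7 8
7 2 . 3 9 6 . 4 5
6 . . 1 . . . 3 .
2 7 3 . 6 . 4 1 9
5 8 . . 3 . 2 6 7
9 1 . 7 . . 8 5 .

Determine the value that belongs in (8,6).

1

Cell (8,6) itself could take any of {1, 4, 9} by direct elimination.
Consider where 1 can go in box 8.
(7,4) is out (row 7 already has a 1).
(7,6) is out (row 7 already has a 1).
(8,4) is out (column 4 already has a 1).
(9,5) is out (row 9 already has a 1).
(9,6) is out (row 9 already has a 1).
So the only cell in box 8 that can hold 1 is (8,6).
Therefore (8,6) = 1.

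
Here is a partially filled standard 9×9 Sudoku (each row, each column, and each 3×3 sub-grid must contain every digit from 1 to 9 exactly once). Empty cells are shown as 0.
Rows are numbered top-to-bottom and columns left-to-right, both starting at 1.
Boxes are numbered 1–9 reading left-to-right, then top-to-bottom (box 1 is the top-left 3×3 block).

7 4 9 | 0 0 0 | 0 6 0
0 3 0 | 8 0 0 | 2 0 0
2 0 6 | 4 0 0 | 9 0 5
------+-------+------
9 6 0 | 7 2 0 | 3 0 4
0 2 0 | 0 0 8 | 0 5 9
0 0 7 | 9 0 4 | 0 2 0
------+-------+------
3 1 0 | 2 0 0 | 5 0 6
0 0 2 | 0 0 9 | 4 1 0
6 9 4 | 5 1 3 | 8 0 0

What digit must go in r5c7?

7

Cell r5c7 itself could take any of {1, 6, 7} by direct elimination.
Consider where 7 can go in column 7.
r1c7 is out (row 1 already has a 7).
r6c7 is out (row 6 already has a 7).
So the only cell in column 7 that can hold 7 is r5c7.
Therefore r5c7 = 7.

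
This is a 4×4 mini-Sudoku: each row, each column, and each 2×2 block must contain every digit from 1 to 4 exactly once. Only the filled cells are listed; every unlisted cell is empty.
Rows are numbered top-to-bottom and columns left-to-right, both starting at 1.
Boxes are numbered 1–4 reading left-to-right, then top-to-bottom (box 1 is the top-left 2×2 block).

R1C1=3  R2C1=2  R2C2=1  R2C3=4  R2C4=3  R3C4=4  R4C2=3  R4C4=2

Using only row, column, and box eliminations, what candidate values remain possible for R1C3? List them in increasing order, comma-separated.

1,2

Row 1 already contains {3}.
Column 3 already contains {4}.
Its 2×2 block (box 2) already contains {3, 4}.
Removing those from 1–4 leaves {1, 2} as the candidates for R1C3.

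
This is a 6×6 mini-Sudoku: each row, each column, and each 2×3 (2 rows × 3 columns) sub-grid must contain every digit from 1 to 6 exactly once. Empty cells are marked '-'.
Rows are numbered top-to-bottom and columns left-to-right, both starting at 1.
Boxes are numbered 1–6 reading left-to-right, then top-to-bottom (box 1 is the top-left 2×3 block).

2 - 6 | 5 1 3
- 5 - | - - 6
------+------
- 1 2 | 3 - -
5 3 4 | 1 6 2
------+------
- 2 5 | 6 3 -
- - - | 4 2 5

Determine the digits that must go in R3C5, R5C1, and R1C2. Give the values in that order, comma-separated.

For R3C5:
  Consider where 5 can go in row 3.
  R3C1 is out (column 1 already has a 5).
  R3C6 is out (column 6 already has a 5).
  So the only cell in row 3 that can hold 5 is R3C5.
  So R3C5 = 5.
For R5C1:
  Consider where 4 can go in box 5.
  R6C1 is out (row 6 already has a 4).
  R6C2 is out (row 6 already has a 4).
  R6C3 is out (row 6 already has a 4).
  So the only cell in box 5 that can hold 4 is R5C1.
  So R5C1 = 4.
For R1C2:
  Row 1 already contains {1, 2, 3, 5, 6}.
  Column 2 already contains {1, 2, 3, 5}.
  Its 2×3 block (box 1) already contains {2, 5, 6}.
  The only value from 1–6 not eliminated is 4, so R1C2 = 4.

5,4,4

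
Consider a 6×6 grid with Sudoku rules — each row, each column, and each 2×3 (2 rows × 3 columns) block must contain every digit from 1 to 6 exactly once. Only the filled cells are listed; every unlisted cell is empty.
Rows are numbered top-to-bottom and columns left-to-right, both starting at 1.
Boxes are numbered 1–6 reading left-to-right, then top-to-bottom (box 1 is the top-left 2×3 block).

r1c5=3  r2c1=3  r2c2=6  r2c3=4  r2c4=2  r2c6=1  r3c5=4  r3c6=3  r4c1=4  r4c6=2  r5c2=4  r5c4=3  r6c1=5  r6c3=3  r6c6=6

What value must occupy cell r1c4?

6

Cell r1c4 itself could take any of {4, 5, 6} by direct elimination.
Consider where 6 can go in row 1.
r1c1 is out (box 1 already has a 6).
r1c2 is out (column 2 already has a 6).
r1c3 is out (box 1 already has a 6).
r1c6 is out (column 6 already has a 6).
So the only cell in row 1 that can hold 6 is r1c4.
Therefore r1c4 = 6.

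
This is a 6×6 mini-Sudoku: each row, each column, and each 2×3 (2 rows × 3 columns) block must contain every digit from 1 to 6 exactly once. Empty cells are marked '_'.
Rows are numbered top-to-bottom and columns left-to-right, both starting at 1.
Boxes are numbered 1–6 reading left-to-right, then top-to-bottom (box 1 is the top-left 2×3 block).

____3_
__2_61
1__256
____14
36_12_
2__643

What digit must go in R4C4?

Row 4 already contains {1, 4}.
Column 4 already contains {1, 2, 6}.
Its 2×3 block (box 4) already contains {1, 2, 4, 5, 6}.
The only value from 1–6 not eliminated is 3, so R4C4 = 3.

3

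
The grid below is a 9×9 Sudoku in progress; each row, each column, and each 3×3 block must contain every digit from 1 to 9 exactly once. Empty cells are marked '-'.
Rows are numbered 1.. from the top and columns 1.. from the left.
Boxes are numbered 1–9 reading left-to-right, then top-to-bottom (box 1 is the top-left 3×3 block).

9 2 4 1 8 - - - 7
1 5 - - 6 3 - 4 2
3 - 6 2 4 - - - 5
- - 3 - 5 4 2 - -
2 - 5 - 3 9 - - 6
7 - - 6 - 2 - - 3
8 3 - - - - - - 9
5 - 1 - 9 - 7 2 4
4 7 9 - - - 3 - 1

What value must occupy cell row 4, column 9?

8

Row 4 already contains {2, 3, 4, 5}.
Column 9 already contains {1, 2, 3, 4, 5, 6, 7, 9}.
Its 3×3 block (box 6) already contains {2, 3, 6}.
The only value from 1–9 not eliminated is 8, so row 4, column 9 = 8.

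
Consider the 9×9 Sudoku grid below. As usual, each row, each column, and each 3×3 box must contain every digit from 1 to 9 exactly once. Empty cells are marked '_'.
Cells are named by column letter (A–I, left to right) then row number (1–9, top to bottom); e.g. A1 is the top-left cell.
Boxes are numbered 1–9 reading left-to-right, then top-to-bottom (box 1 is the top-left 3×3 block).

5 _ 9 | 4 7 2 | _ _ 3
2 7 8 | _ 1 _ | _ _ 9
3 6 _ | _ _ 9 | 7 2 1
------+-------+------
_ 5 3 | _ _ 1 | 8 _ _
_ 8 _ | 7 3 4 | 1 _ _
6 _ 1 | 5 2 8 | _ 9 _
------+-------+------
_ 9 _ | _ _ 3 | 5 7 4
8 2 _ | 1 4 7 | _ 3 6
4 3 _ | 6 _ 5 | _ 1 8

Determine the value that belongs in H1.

Cell H1 itself could take any of {6, 8} by direct elimination.
Consider where 8 can go in column H.
H2 is out (row 2 already has a 8).
H4 is out (row 4 already has a 8).
H5 is out (row 5 already has a 8).
So the only cell in column H that can hold 8 is H1.
Therefore H1 = 8.

8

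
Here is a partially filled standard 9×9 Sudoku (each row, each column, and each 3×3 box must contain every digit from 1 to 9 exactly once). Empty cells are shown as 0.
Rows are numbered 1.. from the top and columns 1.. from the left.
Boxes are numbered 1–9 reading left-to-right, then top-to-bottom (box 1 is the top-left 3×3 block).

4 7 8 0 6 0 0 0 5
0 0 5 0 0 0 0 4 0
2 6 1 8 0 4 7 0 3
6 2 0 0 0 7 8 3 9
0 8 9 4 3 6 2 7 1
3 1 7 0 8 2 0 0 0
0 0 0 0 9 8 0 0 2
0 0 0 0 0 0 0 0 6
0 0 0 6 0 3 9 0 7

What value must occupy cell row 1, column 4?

Cell row 1, column 4 itself could take any of {1, 2, 3, 9} by direct elimination.
Consider where 3 can go in row 1.
row 1, column 6 is out (column 6 already has a 3).
row 1, column 7 is out (box 3 already has a 3).
row 1, column 8 is out (column 8 already has a 3).
So the only cell in row 1 that can hold 3 is row 1, column 4.
Therefore row 1, column 4 = 3.

3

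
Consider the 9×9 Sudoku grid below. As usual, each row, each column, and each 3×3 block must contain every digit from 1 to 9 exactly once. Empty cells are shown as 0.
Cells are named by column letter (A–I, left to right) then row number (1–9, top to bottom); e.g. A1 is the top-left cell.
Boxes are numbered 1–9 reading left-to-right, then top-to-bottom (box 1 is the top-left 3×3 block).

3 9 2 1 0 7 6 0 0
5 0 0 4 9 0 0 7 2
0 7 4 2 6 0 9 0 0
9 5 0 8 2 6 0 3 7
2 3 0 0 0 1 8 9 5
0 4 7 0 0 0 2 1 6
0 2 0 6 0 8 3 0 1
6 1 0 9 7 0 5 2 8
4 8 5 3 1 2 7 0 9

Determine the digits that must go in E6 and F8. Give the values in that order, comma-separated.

For E6:
  Consider where 3 can go in column E.
  E1 is out (row 1 already has a 3).
  E5 is out (row 5 already has a 3).
  E7 is out (row 7 already has a 3).
  So the only cell in column E that can hold 3 is E6.
  So E6 = 3.
For F8:
  Row 8 already contains {1, 2, 5, 6, 7, 8, 9}.
  Column F already contains {1, 2, 6, 7, 8}.
  Its 3×3 block (box 8) already contains {1, 2, 3, 6, 7, 8, 9}.
  The only value from 1–9 not eliminated is 4, so F8 = 4.

3,4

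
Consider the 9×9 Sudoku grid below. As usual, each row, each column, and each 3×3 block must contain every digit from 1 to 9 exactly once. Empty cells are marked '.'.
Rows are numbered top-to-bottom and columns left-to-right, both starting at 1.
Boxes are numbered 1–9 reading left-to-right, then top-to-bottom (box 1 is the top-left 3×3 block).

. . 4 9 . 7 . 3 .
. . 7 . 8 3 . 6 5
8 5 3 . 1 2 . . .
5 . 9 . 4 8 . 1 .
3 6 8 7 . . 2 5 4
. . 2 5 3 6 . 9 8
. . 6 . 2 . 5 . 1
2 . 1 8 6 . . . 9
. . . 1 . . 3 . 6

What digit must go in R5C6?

Cell R5C6 itself could take any of {1, 9} by direct elimination.
Consider where 1 can go in column 6.
R7C6 is out (row 7 already has a 1).
R8C6 is out (row 8 already has a 1).
R9C6 is out (row 9 already has a 1).
So the only cell in column 6 that can hold 1 is R5C6.
Therefore R5C6 = 1.

1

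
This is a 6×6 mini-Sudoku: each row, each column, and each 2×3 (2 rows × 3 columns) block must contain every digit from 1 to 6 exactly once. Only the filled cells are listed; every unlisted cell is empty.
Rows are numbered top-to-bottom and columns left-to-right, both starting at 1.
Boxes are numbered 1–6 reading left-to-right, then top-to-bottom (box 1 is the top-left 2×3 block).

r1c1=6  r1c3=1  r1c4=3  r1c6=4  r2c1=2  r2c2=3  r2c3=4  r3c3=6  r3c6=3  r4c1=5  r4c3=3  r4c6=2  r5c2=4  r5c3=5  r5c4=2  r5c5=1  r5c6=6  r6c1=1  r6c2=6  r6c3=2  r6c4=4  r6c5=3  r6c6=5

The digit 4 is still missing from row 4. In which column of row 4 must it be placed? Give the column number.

5

Consider where 4 can go in row 4.
r4c2 is out (column 2 already has a 4).
r4c4 is out (column 4 already has a 4).
So the only cell in row 4 that can hold 4 is r4c5.
That is column 5.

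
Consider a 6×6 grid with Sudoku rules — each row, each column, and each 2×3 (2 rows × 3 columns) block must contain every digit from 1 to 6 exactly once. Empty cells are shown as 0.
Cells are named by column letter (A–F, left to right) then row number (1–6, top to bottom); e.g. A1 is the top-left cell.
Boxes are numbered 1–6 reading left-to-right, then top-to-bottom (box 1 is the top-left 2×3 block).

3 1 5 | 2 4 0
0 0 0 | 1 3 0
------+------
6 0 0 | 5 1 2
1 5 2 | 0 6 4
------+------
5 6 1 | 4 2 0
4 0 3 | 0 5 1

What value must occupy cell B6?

2

Row 6 already contains {1, 3, 4, 5}.
Column B already contains {1, 5, 6}.
Its 2×3 block (box 5) already contains {1, 3, 4, 5, 6}.
The only value from 1–6 not eliminated is 2, so B6 = 2.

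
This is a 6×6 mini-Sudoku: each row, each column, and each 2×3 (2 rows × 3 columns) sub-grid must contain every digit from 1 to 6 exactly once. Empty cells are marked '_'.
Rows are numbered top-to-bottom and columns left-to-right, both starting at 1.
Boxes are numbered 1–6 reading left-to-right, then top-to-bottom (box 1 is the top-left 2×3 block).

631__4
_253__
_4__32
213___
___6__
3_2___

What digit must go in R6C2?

6

Cell R6C2 itself could take any of {5, 6} by direct elimination.
Consider where 6 can go in row 6.
R6C4 is out (column 4 already has a 6).
R6C5 is out (box 6 already has a 6).
R6C6 is out (box 6 already has a 6).
So the only cell in row 6 that can hold 6 is R6C2.
Therefore R6C2 = 6.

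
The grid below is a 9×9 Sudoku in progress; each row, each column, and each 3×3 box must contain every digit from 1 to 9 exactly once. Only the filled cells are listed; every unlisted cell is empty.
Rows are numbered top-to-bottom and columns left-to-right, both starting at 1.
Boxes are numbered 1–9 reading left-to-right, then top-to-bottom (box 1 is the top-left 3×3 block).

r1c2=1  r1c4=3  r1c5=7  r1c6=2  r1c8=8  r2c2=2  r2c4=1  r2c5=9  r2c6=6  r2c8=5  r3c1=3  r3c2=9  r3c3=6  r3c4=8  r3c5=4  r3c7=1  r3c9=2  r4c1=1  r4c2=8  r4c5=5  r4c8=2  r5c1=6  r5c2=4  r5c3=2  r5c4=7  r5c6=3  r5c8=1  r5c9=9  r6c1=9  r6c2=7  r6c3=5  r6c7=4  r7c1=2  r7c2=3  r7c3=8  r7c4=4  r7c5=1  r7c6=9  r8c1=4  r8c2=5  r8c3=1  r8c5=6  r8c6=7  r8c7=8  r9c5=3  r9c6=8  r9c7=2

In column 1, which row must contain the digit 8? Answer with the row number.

2

Consider where 8 can go in column 1.
r1c1 is out (row 1 already has a 8).
r9c1 is out (row 9 already has a 8).
So the only cell in column 1 that can hold 8 is r2c1.
That is row 2.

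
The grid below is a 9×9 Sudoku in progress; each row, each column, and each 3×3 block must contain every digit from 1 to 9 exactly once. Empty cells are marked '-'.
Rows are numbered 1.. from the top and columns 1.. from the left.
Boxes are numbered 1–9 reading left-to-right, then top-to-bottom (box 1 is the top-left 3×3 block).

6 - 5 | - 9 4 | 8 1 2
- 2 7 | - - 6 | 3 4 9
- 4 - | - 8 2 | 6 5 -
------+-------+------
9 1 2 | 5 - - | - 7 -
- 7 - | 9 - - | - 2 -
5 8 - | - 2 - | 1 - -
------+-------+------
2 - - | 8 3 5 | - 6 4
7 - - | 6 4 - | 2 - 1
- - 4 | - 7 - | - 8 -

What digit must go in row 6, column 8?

Cell row 6, column 8 itself could take any of {3, 9} by direct elimination.
Consider where 9 can go in row 6.
row 6, column 3 is out (box 4 already has a 9).
row 6, column 4 is out (column 4 already has a 9).
row 6, column 6 is out (box 5 already has a 9).
row 6, column 9 is out (column 9 already has a 9).
So the only cell in row 6 that can hold 9 is row 6, column 8.
Therefore row 6, column 8 = 9.

9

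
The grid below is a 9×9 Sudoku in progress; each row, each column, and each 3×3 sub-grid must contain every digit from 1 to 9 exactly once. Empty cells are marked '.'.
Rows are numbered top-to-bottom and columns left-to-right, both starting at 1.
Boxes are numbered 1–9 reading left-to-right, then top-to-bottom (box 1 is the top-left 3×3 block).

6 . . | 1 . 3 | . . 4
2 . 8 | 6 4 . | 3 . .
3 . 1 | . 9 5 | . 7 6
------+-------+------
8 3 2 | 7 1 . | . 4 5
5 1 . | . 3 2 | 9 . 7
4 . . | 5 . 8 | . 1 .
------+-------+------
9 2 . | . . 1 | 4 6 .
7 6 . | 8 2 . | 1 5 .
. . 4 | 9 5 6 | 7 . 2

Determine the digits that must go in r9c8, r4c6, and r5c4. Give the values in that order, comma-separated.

For r9c8:
  Consider where 3 can go in row 9.
  r9c1 is out (column 1 already has a 3).
  r9c2 is out (column 2 already has a 3).
  So the only cell in row 9 that can hold 3 is r9c8.
  So r9c8 = 3.
For r4c6:
  Row 4 already contains {1, 2, 3, 4, 5, 7, 8}.
  Column 6 already contains {1, 2, 3, 5, 6, 8}.
  Its 3×3 block (box 5) already contains {1, 2, 3, 5, 7, 8}.
  The only value from 1–9 not eliminated is 9, so r4c6 = 9.
For r5c4:
  Row 5 already contains {1, 2, 3, 5, 7, 9}.
  Column 4 already contains {1, 5, 6, 7, 8, 9}.
  Its 3×3 block (box 5) already contains {1, 2, 3, 5, 7, 8}.
  The only value from 1–9 not eliminated is 4, so r5c4 = 4.

3,9,4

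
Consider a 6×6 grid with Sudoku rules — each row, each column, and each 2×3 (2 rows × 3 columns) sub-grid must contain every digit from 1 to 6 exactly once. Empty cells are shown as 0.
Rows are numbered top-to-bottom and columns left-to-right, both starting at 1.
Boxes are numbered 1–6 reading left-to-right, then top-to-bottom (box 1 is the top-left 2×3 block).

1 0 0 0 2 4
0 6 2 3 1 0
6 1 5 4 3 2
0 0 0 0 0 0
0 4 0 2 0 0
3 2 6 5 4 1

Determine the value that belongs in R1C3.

3

Row 1 already contains {1, 2, 4}.
Column 3 already contains {2, 5, 6}.
Its 2×3 block (box 1) already contains {1, 2, 6}.
The only value from 1–6 not eliminated is 3, so R1C3 = 3.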